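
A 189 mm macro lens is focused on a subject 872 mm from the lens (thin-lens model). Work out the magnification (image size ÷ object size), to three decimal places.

0.277×

Thin lens: 1/f = 1/dₒ + 1/dᵢ → 1/dᵢ = 1/189 − 1/872 = 0.0041442 mm⁻¹, so dᵢ ≈ 241.3001 mm.
Magnification m = dᵢ/dₒ = 241.3001/872 ≈ 0.27672.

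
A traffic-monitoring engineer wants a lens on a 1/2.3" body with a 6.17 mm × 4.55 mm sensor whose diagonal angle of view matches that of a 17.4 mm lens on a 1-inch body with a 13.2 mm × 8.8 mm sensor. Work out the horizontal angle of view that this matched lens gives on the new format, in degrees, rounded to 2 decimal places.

40.30°

Sensor diagonal = √(13.2² + 8.8²) = √251.6800 ≈ 15.8644 mm.
Sensor diagonal = √(6.17² + 4.55²) = √58.7714 ≈ 7.6663 mm.
Equal diagonal AOV ⇒ f₂ = f₁ · 7.6663/15.8644 = 17.4 × 0.48324 ≈ 8.4083 mm.
Horizontal AOV on the new format = 2·arctan(6.17 / (2 × 8.4083)) = 2·arctan(0.36690) ≈ 40.2961°.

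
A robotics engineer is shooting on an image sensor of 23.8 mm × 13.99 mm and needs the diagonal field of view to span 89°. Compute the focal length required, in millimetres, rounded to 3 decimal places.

Sensor diagonal = √(23.8² + 13.99²) = √762.1601 ≈ 27.6072 mm.
From α = 2·arctan(d/2f) we get f = d / (2·tan(α/2)).
With d = 27.6072 mm and α/2 = 44.5°, tan(α/2) ≈ 0.98270, so f ≈ 27.6072 / 1.96539 ≈ 14.0467 mm.

14.047 mm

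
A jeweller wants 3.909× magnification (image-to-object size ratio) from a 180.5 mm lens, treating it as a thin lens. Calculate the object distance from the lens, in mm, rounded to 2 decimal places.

With m = dᵢ/dₒ and 1/f = 1/dₒ + 1/dᵢ, substituting dᵢ = m·dₒ gives 1/f = (1 + 1/m)/dₒ, hence dₒ = f·(1 + 1/m).
dₒ = 180.5 × (1 + 1/3.909) = 180.5 × 1.25582 ≈ 226.675 mm.

226.68 mm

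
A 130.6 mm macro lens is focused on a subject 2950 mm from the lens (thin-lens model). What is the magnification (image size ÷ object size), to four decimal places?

0.0463×

Thin lens: 1/f = 1/dₒ + 1/dᵢ → 1/dᵢ = 1/130.6 − 1/2950 = 0.0073180 mm⁻¹, so dᵢ ≈ 136.6496 mm.
Magnification m = dᵢ/dₒ = 136.6496/2950 ≈ 0.04632.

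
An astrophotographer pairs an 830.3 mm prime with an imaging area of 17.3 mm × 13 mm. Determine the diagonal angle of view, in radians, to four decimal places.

0.0261 rad

Sensor diagonal = √(17.3² + 13²) = √468.2900 ≈ 21.6400 mm.
Angle of view α = 2·arctan(d/2f) with d = 21.6400 mm and f = 830.3 mm.
d/2f = 0.01303; arctan(0.01303) ≈ 0.0130 rad, so α ≈ 0.0261 rad.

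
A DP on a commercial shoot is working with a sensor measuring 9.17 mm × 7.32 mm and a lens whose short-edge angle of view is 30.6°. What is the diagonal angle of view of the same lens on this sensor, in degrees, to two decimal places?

From the short-edge AOV: f = 7.32 / (2·tan(15.3°)) = 7.32 / 0.54714 ≈ 13.3787 mm.
Sensor diagonal = √(9.17² + 7.32²) = √137.6713 ≈ 11.7333 mm.
Diagonal AOV = 2·arctan(11.7333 / (2 × 13.3787)) = 2·arctan(0.43851) ≈ 47.3557°.

47.36°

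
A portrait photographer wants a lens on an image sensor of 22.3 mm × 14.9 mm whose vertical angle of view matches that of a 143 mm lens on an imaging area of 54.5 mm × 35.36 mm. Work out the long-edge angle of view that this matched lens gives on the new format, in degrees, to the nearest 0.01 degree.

20.97°

Equal vertical AOV ⇒ f₂ = f₁ · 14.9/35.36 = 143 × 0.42138 ≈ 60.2574 mm.
Long-edge AOV on the new format = 2·arctan(22.3 / (2 × 60.2574)) = 2·arctan(0.18504) ≈ 20.9668°.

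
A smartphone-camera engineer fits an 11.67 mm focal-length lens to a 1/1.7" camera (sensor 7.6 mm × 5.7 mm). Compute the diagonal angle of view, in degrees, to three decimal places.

Sensor diagonal = √(7.6² + 5.7²) = √90.2500 ≈ 9.5000 mm.
Angle of view α = 2·arctan(d/2f) with d = 9.5000 mm and f = 11.67 mm.
d/2f = 0.40703; arctan(0.40703) ≈ 22.1476°, so α ≈ 44.2953°.

44.295°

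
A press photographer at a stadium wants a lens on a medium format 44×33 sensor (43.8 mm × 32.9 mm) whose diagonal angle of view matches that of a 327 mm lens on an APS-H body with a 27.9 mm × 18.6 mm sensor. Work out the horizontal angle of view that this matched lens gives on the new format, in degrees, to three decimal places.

Sensor diagonal = √(27.9² + 18.6²) = √1124.3700 ≈ 33.5316 mm.
Sensor diagonal = √(43.8² + 32.9²) = √3000.8500 ≈ 54.7800 mm.
Equal diagonal AOV ⇒ f₂ = f₁ · 54.7800/33.5316 = 327 × 1.63368 ≈ 534.2140 mm.
Horizontal AOV on the new format = 2·arctan(43.8 / (2 × 534.2140)) = 2·arctan(0.04099) ≈ 4.6950°.

4.695°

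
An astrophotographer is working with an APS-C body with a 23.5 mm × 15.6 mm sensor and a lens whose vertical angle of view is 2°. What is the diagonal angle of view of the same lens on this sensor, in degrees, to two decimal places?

3.62°

From the vertical AOV: f = 15.6 / (2·tan(1°)) = 15.6 / 0.03491 ≈ 446.8617 mm.
Sensor diagonal = √(23.5² + 15.6²) = √795.6100 ≈ 28.2066 mm.
Diagonal AOV = 2·arctan(28.2066 / (2 × 446.8617)) = 2·arctan(0.03156) ≈ 3.6154°.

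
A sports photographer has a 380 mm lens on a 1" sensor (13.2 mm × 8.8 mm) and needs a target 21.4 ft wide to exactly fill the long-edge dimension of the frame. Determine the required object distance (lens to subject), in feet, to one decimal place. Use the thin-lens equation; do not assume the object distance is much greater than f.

617.3 ft

W: 21.4 ft × 304.8 mm/ft = 6522.72 mm.
Magnification m = w/W = dᵢ/dₒ; combined with 1/f = 1/dₒ + 1/dᵢ this gives dₒ = f·(1 + W/w).
dₒ = 380 mm × (1 + 6522.72/13.2) = 380 × 495.1454 ≈ 188155.267 mm = 188155.267/304.8 ft = 617.307 ft.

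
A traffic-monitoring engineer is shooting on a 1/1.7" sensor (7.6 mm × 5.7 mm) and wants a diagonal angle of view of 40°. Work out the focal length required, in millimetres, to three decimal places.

13.051 mm

Sensor diagonal = √(7.6² + 5.7²) = √90.2500 ≈ 9.5000 mm.
From α = 2·arctan(d/2f) we get f = d / (2·tan(α/2)).
With d = 9.5000 mm and α/2 = 20°, tan(α/2) ≈ 0.36397, so f ≈ 9.5000 / 0.72794 ≈ 13.0505 mm.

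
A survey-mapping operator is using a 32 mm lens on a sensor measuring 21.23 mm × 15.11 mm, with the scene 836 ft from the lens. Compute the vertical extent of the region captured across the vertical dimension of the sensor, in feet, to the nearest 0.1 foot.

dₒ: 836 ft × 304.8 mm/ft = 254812.79 mm.
Similar triangles through the lens centre give W/dₒ = h/dᵢ; with 1/f = 1/dₒ + 1/dᵢ this gives W = h·(dₒ − f)/f.
W = 15.11 mm × (254813 − 32) / 32 = 15.11 × 7961.8997 ≈ 120304.305 mm = 120304.305/304.8 ft = 394.699 ft.

394.7 ft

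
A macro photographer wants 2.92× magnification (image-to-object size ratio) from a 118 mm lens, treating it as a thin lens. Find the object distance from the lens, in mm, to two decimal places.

With m = dᵢ/dₒ and 1/f = 1/dₒ + 1/dᵢ, substituting dᵢ = m·dₒ gives 1/f = (1 + 1/m)/dₒ, hence dₒ = f·(1 + 1/m).
dₒ = 118 × (1 + 1/2.92) = 118 × 1.34247 ≈ 158.411 mm.

158.41 mm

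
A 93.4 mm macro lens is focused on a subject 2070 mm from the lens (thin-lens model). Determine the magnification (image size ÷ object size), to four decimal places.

Thin lens: 1/f = 1/dₒ + 1/dᵢ → 1/dᵢ = 1/93.4 − 1/2070 = 0.0102235 mm⁻¹, so dᵢ ≈ 97.8134 mm.
Magnification m = dᵢ/dₒ = 97.8134/2070 ≈ 0.04725.

0.0473×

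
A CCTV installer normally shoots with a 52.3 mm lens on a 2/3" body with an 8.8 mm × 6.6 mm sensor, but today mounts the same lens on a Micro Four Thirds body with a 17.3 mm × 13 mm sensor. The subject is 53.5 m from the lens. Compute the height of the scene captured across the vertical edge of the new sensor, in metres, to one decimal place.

The focal length stays 52.3 mm; the relevant sensor dimension is now h = 13 mm. Object distance dₒ = 53.5 m = 53500 mm.
Thin-lens field height W = h·(dₒ − f)/f = 13 × (53500 − 52.3)/52.3 ≈ 13285.279 mm = 13.2853 m.

13.3 m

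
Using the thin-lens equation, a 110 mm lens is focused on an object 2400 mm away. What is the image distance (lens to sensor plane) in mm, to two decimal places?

115.28 mm

1/dᵢ = 1/f − 1/dₒ = 1/110 − 1/2400 = 0.0086742 mm⁻¹.
dᵢ = 1/0.0086742 ≈ 115.2838 mm.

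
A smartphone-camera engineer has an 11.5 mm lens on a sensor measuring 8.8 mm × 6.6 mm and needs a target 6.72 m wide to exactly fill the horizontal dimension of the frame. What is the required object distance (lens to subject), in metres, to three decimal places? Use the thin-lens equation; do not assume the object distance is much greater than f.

8.793 m

W: 6.72 m = 6720 mm.
Magnification m = w/W = dᵢ/dₒ; combined with 1/f = 1/dₒ + 1/dᵢ this gives dₒ = f·(1 + W/w).
dₒ = 11.5 mm × (1 + 6720/8.8) = 11.5 × 764.6364 ≈ 8793.318 mm = 8.79332 m.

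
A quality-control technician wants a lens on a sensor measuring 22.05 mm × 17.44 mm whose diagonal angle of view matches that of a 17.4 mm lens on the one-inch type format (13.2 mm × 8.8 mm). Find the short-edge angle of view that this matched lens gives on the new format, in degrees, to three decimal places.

Sensor diagonal = √(13.2² + 8.8²) = √251.6800 ≈ 15.8644 mm.
Sensor diagonal = √(22.05² + 17.44²) = √790.3561 ≈ 28.1133 mm.
Equal diagonal AOV ⇒ f₂ = f₁ · 28.1133/15.8644 = 17.4 × 1.77210 ≈ 30.8345 mm.
Short-edge AOV on the new format = 2·arctan(17.44 / (2 × 30.8345)) = 2·arctan(0.28280) ≈ 31.5819°.

31.582°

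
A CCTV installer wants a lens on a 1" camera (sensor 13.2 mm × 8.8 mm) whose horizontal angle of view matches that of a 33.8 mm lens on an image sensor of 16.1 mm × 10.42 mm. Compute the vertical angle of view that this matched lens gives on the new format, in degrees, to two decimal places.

18.04°

Equal horizontal AOV ⇒ f₂ = f₁ · 13.2/16.1 = 33.8 × 0.81988 ≈ 27.7118 mm.
Vertical AOV on the new format = 2·arctan(8.8 / (2 × 27.7118)) = 2·arctan(0.15878) ≈ 18.0439°.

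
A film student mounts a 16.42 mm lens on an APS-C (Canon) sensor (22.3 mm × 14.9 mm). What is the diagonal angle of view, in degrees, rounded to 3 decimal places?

78.476°

Sensor diagonal = √(22.3² + 14.9²) = √719.3000 ≈ 26.8198 mm.
Angle of view α = 2·arctan(d/2f) with d = 26.8198 mm and f = 16.42 mm.
d/2f = 0.81668; arctan(0.81668) ≈ 39.2378°, so α ≈ 78.4756°.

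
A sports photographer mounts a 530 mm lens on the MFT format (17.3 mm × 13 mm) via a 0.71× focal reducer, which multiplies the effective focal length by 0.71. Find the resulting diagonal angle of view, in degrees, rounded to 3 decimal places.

Effective focal length f = 530 × 0.71 = 376.3 mm.
Sensor diagonal = √(17.3² + 13²) = √468.2900 ≈ 21.6400 mm.
α = 2·arctan(21.640 / (2 × 376.3)) = 2·arctan(0.02875) ≈ 3.2940°.

3.294°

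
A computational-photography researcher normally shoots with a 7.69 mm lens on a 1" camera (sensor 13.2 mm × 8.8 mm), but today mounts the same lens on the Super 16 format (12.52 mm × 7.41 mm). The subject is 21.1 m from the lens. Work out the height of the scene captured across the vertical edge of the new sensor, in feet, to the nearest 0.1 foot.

The focal length stays 7.69 mm; the relevant sensor dimension is now h = 7.41 mm. Object distance dₒ = 21.1 m = 21100 mm.
Thin-lens field height W = h·(dₒ − f)/f = 7.41 × (21100 − 7.69)/7.69 ≈ 20324.320 mm = 20324.320/304.8 ft = 66.6808 ft.

66.7 ft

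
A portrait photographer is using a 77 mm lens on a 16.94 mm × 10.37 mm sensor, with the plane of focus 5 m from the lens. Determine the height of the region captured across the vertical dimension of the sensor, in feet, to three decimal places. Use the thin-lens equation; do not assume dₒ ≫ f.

dₒ: 5 m = 5000 mm.
Similar triangles through the lens centre give W/dₒ = h/dᵢ; with 1/f = 1/dₒ + 1/dᵢ this gives W = h·(dₒ − f)/f.
W = 10.37 mm × (5000 − 77) / 77 = 10.37 × 63.9351 ≈ 663.007 mm = 663.007/304.8 ft = 2.17522 ft.

2.175 ft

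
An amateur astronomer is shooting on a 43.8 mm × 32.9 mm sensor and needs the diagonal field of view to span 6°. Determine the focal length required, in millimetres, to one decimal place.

Sensor diagonal = √(43.8² + 32.9²) = √3000.8500 ≈ 54.7800 mm.
From α = 2·arctan(d/2f) we get f = d / (2·tan(α/2)).
With d = 54.7800 mm and α/2 = 3°, tan(α/2) ≈ 0.05241, so f ≈ 54.7800 / 0.10482 ≈ 522.6325 mm.

522.6 mm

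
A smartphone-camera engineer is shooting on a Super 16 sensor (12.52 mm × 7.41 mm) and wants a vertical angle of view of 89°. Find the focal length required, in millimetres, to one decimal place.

3.8 mm

From α = 2·arctan(h/2f) we get f = h / (2·tan(α/2)).
With h = 7.41 mm and α/2 = 44.5°, tan(α/2) ≈ 0.98270, so f ≈ 7.41 / 1.96539 ≈ 3.7702 mm.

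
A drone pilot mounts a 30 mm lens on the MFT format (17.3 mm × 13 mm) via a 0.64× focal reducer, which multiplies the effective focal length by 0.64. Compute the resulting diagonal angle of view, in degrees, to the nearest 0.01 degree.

58.81°

Effective focal length f = 30 × 0.64 = 19.2 mm.
Sensor diagonal = √(17.3² + 13²) = √468.2900 ≈ 21.6400 mm.
α = 2·arctan(21.640 / (2 × 19.2)) = 2·arctan(0.56354) ≈ 58.8062°.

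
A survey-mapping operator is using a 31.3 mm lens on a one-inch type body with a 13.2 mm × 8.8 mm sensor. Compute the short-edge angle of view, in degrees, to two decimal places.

Angle of view α = 2·arctan(h/2f) with h = 8.8 mm and f = 31.3 mm.
h/2f = 0.14058; arctan(0.14058) ≈ 8.0019°, so α ≈ 16.0038°.

16.00°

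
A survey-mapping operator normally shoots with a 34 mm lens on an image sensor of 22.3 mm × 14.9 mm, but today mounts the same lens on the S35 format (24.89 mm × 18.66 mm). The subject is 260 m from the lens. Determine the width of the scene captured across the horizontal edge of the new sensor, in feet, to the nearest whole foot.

624 ft

The focal length stays 34 mm; the relevant sensor dimension is now w = 24.89 mm. Object distance dₒ = 260 m = 260000 mm.
Thin-lens field width W = w·(dₒ − f)/f = 24.89 × (260000 − 34)/34 ≈ 190310.404 mm = 190310.404/304.8 ft = 624.378 ft.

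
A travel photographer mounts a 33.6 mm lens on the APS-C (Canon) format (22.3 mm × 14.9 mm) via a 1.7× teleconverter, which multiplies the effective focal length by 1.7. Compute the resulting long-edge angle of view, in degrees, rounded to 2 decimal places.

22.09°

Effective focal length f = 33.6 × 1.7 = 57.12 mm.
α = 2·arctan(22.3 / (2 × 57.12)) = 2·arctan(0.19520) ≈ 22.0908°.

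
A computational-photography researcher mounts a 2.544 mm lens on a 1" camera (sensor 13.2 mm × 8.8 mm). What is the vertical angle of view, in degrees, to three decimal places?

Angle of view α = 2·arctan(h/2f) with h = 8.8 mm and f = 2.544 mm.
h/2f = 1.72956; arctan(1.72956) ≈ 59.9643°, so α ≈ 119.9286°.

119.929°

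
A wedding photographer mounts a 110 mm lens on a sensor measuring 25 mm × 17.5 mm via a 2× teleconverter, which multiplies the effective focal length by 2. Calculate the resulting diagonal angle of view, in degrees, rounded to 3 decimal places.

7.935°

Effective focal length f = 110 × 2 = 220 mm.
Sensor diagonal = √(25² + 17.5²) = √931.2500 ≈ 30.5164 mm.
α = 2·arctan(30.516 / (2 × 220)) = 2·arctan(0.06936) ≈ 7.9348°.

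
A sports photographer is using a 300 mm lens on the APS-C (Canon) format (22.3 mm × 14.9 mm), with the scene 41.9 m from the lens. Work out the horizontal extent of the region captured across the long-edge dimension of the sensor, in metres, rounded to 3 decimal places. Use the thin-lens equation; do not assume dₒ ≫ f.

3.092 m

dₒ: 41.9 m = 41900 mm.
Similar triangles through the lens centre give W/dₒ = w/dᵢ; with 1/f = 1/dₒ + 1/dᵢ this gives W = w·(dₒ − f)/f.
W = 22.3 mm × (41900 − 300) / 300 = 22.3 × 138.6667 ≈ 3092.267 mm = 3.09227 m.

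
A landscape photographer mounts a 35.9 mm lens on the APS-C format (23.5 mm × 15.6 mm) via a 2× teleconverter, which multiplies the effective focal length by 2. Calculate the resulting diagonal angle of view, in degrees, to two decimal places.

Effective focal length f = 35.9 × 2 = 71.8 mm.
Sensor diagonal = √(23.5² + 15.6²) = √795.6100 ≈ 28.2066 mm.
α = 2·arctan(28.207 / (2 × 71.8)) = 2·arctan(0.19642) ≈ 22.2256°.

22.23°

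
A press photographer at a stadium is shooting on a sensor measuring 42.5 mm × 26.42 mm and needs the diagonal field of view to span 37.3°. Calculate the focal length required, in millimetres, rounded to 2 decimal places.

Sensor diagonal = √(42.5² + 26.42²) = √2504.2664 ≈ 50.0426 mm.
From α = 2·arctan(d/2f) we get f = d / (2·tan(α/2)).
With d = 50.0426 mm and α/2 = 18.65°, tan(α/2) ≈ 0.33751, so f ≈ 50.0426 / 0.67502 ≈ 74.1353 mm.

74.14 mm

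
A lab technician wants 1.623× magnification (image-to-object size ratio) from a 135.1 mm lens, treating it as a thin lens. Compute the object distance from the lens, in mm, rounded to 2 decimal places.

218.34 mm

With m = dᵢ/dₒ and 1/f = 1/dₒ + 1/dᵢ, substituting dᵢ = m·dₒ gives 1/f = (1 + 1/m)/dₒ, hence dₒ = f·(1 + 1/m).
dₒ = 135.1 × (1 + 1/1.623) = 135.1 × 1.61614 ≈ 218.341 mm.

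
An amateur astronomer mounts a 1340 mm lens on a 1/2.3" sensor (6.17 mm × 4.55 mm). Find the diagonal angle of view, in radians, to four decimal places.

0.0057 rad

Sensor diagonal = √(6.17² + 4.55²) = √58.7714 ≈ 7.6663 mm.
Angle of view α = 2·arctan(d/2f) with d = 7.6663 mm and f = 1340 mm.
d/2f = 0.00286; arctan(0.00286) ≈ 0.0029 rad, so α ≈ 0.0057 rad.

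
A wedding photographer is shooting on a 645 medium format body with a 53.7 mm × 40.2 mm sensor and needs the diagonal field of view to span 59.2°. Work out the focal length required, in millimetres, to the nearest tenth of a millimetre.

59.0 mm

Sensor diagonal = √(53.7² + 40.2²) = √4499.7300 ≈ 67.0800 mm.
From α = 2·arctan(d/2f) we get f = d / (2·tan(α/2)).
With d = 67.0800 mm and α/2 = 29.6°, tan(α/2) ≈ 0.56808, so f ≈ 67.0800 / 1.13616 ≈ 59.0411 mm.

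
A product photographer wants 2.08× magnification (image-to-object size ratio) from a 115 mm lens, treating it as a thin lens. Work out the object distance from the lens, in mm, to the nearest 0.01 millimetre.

With m = dᵢ/dₒ and 1/f = 1/dₒ + 1/dᵢ, substituting dᵢ = m·dₒ gives 1/f = (1 + 1/m)/dₒ, hence dₒ = f·(1 + 1/m).
dₒ = 115 × (1 + 1/2.08) = 115 × 1.48077 ≈ 170.288 mm.

170.29 mm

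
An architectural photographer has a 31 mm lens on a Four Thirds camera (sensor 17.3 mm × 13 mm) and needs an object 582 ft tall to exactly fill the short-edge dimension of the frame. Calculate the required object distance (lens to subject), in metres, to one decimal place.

W: 582 ft × 304.8 mm/ft = 177393.59 mm.
Magnification m = h/W = dᵢ/dₒ; combined with 1/f = 1/dₒ + 1/dᵢ this gives dₒ = f·(1 + W/h).
dₒ = 31 mm × (1 + 177394/13) = 31 × 13646.6611 ≈ 423046.494 mm = 423.046 m.

423.0 m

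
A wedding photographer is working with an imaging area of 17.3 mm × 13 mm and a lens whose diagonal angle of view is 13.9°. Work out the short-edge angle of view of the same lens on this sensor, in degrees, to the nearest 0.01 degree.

Sensor diagonal = √(17.3² + 13²) = √468.2900 ≈ 21.6400 mm.
From the diagonal AOV: f = 21.6400 / (2·tan(6.95°)) = 21.6400 / 0.24380 ≈ 88.7622 mm.
Short-edge AOV = 2·arctan(13 / (2 × 88.7622)) = 2·arctan(0.07323) ≈ 8.3765°.

8.38°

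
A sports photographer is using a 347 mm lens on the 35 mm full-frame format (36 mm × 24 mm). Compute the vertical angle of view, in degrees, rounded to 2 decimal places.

3.96°

Angle of view α = 2·arctan(h/2f) with h = 24 mm and f = 347 mm.
h/2f = 0.03458; arctan(0.03458) ≈ 1.9806°, so α ≈ 3.9612°.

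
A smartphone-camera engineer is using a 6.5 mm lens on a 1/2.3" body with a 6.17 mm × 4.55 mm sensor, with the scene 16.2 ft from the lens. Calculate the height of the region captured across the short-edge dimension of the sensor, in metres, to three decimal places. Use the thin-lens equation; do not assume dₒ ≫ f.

3.452 m

dₒ: 16.2 ft × 304.8 mm/ft = 4937.76 mm.
Similar triangles through the lens centre give W/dₒ = h/dᵢ; with 1/f = 1/dₒ + 1/dᵢ this gives W = h·(dₒ − f)/f.
W = 4.55 mm × (4937.76 − 6.5) / 6.5 = 4.55 × 758.6554 ≈ 3451.882 mm = 3.45188 m.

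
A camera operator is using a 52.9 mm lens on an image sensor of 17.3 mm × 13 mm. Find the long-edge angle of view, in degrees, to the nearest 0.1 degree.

Angle of view α = 2·arctan(w/2f) with w = 17.3 mm and f = 52.9 mm.
w/2f = 0.16352; arctan(0.16352) ≈ 9.2866°, so α ≈ 18.5732°.

18.6°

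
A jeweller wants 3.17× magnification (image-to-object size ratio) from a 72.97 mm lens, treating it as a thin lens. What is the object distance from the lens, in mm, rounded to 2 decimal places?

95.99 mm

With m = dᵢ/dₒ and 1/f = 1/dₒ + 1/dᵢ, substituting dᵢ = m·dₒ gives 1/f = (1 + 1/m)/dₒ, hence dₒ = f·(1 + 1/m).
dₒ = 72.97 × (1 + 1/3.17) = 72.97 × 1.31546 ≈ 95.989 mm.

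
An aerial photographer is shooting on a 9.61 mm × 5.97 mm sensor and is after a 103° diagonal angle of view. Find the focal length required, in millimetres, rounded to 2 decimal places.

Sensor diagonal = √(9.61² + 5.97²) = √127.9930 ≈ 11.3134 mm.
From α = 2·arctan(d/2f) we get f = d / (2·tan(α/2)).
With d = 11.3134 mm and α/2 = 51.5°, tan(α/2) ≈ 1.25717, so f ≈ 11.3134 / 2.51434 ≈ 4.4995 mm.

4.50 mm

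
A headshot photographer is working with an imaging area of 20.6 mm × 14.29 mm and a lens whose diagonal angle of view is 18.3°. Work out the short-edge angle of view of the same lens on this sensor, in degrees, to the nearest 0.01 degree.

Sensor diagonal = √(20.6² + 14.29²) = √628.5641 ≈ 25.0712 mm.
From the diagonal AOV: f = 25.0712 / (2·tan(9.15°)) = 25.0712 / 0.32214 ≈ 77.8273 mm.
Short-edge AOV = 2·arctan(14.29 / (2 × 77.8273)) = 2·arctan(0.09181) ≈ 10.4908°.

10.49°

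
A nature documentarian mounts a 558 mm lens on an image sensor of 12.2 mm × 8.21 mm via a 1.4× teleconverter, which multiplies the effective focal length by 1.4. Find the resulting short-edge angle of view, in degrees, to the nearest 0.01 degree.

0.60°

Effective focal length f = 558 × 1.4 = 781.2 mm.
α = 2·arctan(8.21 / (2 × 781.2)) = 2·arctan(0.00525) ≈ 0.6021°.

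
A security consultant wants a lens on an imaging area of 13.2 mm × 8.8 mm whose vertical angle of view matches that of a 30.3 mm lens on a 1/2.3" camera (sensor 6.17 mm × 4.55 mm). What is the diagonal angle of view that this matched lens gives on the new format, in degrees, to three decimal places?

Equal vertical AOV ⇒ f₂ = f₁ · 8.8/4.55 = 30.3 × 1.93407 ≈ 58.6022 mm.
Sensor diagonal = √(13.2² + 8.8²) = √251.6800 ≈ 15.8644 mm.
Diagonal AOV on the new format = 2·arctan(15.8644 / (2 × 58.6022)) = 2·arctan(0.13536) ≈ 15.4171°.

15.417°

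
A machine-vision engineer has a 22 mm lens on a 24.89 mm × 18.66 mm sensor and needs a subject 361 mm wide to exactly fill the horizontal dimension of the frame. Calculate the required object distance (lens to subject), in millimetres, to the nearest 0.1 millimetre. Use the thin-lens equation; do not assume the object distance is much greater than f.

341.1 mm

Magnification m = w/W = dᵢ/dₒ; combined with 1/f = 1/dₒ + 1/dᵢ this gives dₒ = f·(1 + W/w).
dₒ = 22 mm × (1 + 361/24.89) = 22 × 15.5038 ≈ 341.084 mm.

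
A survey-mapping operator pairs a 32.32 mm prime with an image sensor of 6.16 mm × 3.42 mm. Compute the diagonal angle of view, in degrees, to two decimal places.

12.44°

Sensor diagonal = √(6.16² + 3.42²) = √49.6420 ≈ 7.0457 mm.
Angle of view α = 2·arctan(d/2f) with d = 7.0457 mm and f = 32.32 mm.
d/2f = 0.10900; arctan(0.10900) ≈ 6.2206°, so α ≈ 12.4413°.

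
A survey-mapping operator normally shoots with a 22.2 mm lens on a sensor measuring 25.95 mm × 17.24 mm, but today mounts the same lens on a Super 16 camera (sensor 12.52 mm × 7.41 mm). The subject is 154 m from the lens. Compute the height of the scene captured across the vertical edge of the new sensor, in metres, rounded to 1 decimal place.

51.4 m

The focal length stays 22.2 mm; the relevant sensor dimension is now h = 7.41 mm. Object distance dₒ = 154 m = 154000 mm.
Thin-lens field height W = h·(dₒ − f)/f = 7.41 × (154000 − 22.2)/22.2 ≈ 51395.293 mm = 51.3953 m.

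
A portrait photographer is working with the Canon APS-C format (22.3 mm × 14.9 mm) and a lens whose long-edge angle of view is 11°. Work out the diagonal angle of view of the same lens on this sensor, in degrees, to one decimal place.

13.2°

From the long-edge AOV: f = 22.3 / (2·tan(5.5°)) = 22.3 / 0.19258 ≈ 115.7972 mm.
Sensor diagonal = √(22.3² + 14.9²) = √719.3000 ≈ 26.8198 mm.
Diagonal AOV = 2·arctan(26.8198 / (2 × 115.7972)) = 2·arctan(0.11580) ≈ 13.2114°.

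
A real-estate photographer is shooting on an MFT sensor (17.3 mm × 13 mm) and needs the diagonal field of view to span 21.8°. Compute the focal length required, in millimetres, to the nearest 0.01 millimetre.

56.19 mm

Sensor diagonal = √(17.3² + 13²) = √468.2900 ≈ 21.6400 mm.
From α = 2·arctan(d/2f) we get f = d / (2·tan(α/2)).
With d = 21.6400 mm and α/2 = 10.9°, tan(α/2) ≈ 0.19257, so f ≈ 21.6400 / 0.38514 ≈ 56.1875 mm.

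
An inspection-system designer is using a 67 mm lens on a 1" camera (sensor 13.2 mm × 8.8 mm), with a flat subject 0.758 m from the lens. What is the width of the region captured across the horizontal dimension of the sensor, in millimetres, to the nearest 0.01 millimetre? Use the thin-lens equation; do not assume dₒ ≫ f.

dₒ: 0.758 m = 758 mm.
Similar triangles through the lens centre give W/dₒ = w/dᵢ; with 1/f = 1/dₒ + 1/dᵢ this gives W = w·(dₒ − f)/f.
W = 13.2 mm × (758 − 67) / 67 = 13.2 × 10.3134 ≈ 136.137 mm.

136.14 mm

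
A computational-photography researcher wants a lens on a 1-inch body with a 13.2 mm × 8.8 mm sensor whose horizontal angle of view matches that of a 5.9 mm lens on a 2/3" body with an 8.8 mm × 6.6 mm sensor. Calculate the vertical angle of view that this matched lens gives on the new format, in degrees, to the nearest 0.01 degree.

Equal horizontal AOV ⇒ f₂ = f₁ · 13.2/8.8 = 5.9 × 1.50000 ≈ 8.8500 mm.
Vertical AOV on the new format = 2·arctan(8.8 / (2 × 8.8500)) = 2·arctan(0.49718) ≈ 52.8708°.

52.87°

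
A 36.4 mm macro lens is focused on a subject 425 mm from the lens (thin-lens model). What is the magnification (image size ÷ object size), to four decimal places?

0.0937×

Thin lens: 1/f = 1/dₒ + 1/dᵢ → 1/dᵢ = 1/36.4 − 1/425 = 0.0251196 mm⁻¹, so dᵢ ≈ 39.8096 mm.
Magnification m = dᵢ/dₒ = 39.8096/425 ≈ 0.09367.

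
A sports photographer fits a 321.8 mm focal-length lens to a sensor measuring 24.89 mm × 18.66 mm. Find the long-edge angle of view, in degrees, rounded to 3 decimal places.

Angle of view α = 2·arctan(w/2f) with w = 24.89 mm and f = 321.8 mm.
w/2f = 0.03867; arctan(0.03867) ≈ 2.2147°, so α ≈ 4.4294°.

4.429°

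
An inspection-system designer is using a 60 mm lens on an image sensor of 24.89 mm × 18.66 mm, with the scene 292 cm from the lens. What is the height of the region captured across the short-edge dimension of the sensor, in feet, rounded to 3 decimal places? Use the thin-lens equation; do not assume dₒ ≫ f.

dₒ: 292 cm = 2920 mm.
Similar triangles through the lens centre give W/dₒ = h/dᵢ; with 1/f = 1/dₒ + 1/dᵢ this gives W = h·(dₒ − f)/f.
W = 18.66 mm × (2920 − 60) / 60 = 18.66 × 47.6667 ≈ 889.460 mm = 889.460/304.8 ft = 2.91818 ft.

2.918 ft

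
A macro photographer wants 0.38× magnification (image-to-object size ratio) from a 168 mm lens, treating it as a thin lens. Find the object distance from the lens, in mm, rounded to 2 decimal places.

With m = dᵢ/dₒ and 1/f = 1/dₒ + 1/dᵢ, substituting dᵢ = m·dₒ gives 1/f = (1 + 1/m)/dₒ, hence dₒ = f·(1 + 1/m).
dₒ = 168 × (1 + 1/0.38) = 168 × 3.63158 ≈ 610.105 mm.

610.11 mm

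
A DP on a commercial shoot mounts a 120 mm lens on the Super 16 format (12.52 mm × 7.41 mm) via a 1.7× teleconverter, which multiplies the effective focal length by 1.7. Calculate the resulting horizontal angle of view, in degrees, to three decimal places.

Effective focal length f = 120 × 1.7 = 204 mm.
α = 2·arctan(12.52 / (2 × 204)) = 2·arctan(0.03069) ≈ 3.5153°.

3.515°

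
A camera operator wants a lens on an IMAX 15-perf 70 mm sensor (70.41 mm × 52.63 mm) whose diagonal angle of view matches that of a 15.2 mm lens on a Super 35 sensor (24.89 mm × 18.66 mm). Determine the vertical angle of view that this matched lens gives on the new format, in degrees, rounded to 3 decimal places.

62.987°

Sensor diagonal = √(24.89² + 18.66²) = √967.7077 ≈ 31.1080 mm.
Sensor diagonal = √(70.41² + 52.63²) = √7727.4850 ≈ 87.9061 mm.
Equal diagonal AOV ⇒ f₂ = f₁ · 87.9061/31.1080 = 15.2 × 2.82584 ≈ 42.9527 mm.
Vertical AOV on the new format = 2·arctan(52.63 / (2 × 42.9527)) = 2·arctan(0.61265) ≈ 62.9875°.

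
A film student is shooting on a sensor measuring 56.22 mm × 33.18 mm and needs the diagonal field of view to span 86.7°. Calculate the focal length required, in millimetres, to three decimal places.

Sensor diagonal = √(56.22² + 33.18²) = √4261.6008 ≈ 65.2809 mm.
From α = 2·arctan(d/2f) we get f = d / (2·tan(α/2)).
With d = 65.2809 mm and α/2 = 43.35°, tan(α/2) ≈ 0.94400, so f ≈ 65.2809 / 1.88800 ≈ 34.5767 mm.

34.577 mm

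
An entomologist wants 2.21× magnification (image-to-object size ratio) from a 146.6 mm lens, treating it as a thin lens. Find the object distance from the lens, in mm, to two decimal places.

With m = dᵢ/dₒ and 1/f = 1/dₒ + 1/dᵢ, substituting dᵢ = m·dₒ gives 1/f = (1 + 1/m)/dₒ, hence dₒ = f·(1 + 1/m).
dₒ = 146.6 × (1 + 1/2.21) = 146.6 × 1.45249 ≈ 212.935 mm.

212.93 mm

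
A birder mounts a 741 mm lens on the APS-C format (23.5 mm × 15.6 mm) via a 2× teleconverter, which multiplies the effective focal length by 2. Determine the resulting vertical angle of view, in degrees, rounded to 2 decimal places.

Effective focal length f = 741 × 2 = 1482 mm.
α = 2·arctan(15.6 / (2 × 1482)) = 2·arctan(0.00526) ≈ 0.6031°.

0.60°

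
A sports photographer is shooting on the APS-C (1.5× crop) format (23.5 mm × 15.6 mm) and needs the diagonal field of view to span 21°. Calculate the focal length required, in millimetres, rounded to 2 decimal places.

Sensor diagonal = √(23.5² + 15.6²) = √795.6100 ≈ 28.2066 mm.
From α = 2·arctan(d/2f) we get f = d / (2·tan(α/2)).
With d = 28.2066 mm and α/2 = 10.5°, tan(α/2) ≈ 0.18534, so f ≈ 28.2066 / 0.37068 ≈ 76.0945 mm.

76.09 mm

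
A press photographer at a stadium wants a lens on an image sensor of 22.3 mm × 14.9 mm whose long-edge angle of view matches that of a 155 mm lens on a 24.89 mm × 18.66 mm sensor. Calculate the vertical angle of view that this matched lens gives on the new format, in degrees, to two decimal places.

6.14°

Equal long-edge AOV ⇒ f₂ = f₁ · 22.3/24.89 = 155 × 0.89594 ≈ 138.8710 mm.
Vertical AOV on the new format = 2·arctan(14.9 / (2 × 138.8710)) = 2·arctan(0.05365) ≈ 6.1416°.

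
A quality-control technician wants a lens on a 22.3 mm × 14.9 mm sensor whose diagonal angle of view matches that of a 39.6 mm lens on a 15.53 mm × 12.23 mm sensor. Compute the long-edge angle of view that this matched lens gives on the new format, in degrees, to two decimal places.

23.45°

Sensor diagonal = √(15.53² + 12.23²) = √390.7538 ≈ 19.7675 mm.
Sensor diagonal = √(22.3² + 14.9²) = √719.3000 ≈ 26.8198 mm.
Equal diagonal AOV ⇒ f₂ = f₁ · 26.8198/19.7675 = 39.6 × 1.35676 ≈ 53.7277 mm.
Long-edge AOV on the new format = 2·arctan(22.3 / (2 × 53.7277)) = 2·arctan(0.20753) ≈ 23.4481°.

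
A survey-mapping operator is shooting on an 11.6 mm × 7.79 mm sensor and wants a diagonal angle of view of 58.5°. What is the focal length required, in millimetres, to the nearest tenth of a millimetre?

Sensor diagonal = √(11.6² + 7.79²) = √195.2441 ≈ 13.9730 mm.
From α = 2·arctan(d/2f) we get f = d / (2·tan(α/2)).
With d = 13.9730 mm and α/2 = 29.25°, tan(α/2) ≈ 0.56003, so f ≈ 13.9730 / 1.12005 ≈ 12.4753 mm.

12.5 mm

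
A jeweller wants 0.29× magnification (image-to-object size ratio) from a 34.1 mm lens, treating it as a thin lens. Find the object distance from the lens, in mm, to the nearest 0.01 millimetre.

151.69 mm

With m = dᵢ/dₒ and 1/f = 1/dₒ + 1/dᵢ, substituting dᵢ = m·dₒ gives 1/f = (1 + 1/m)/dₒ, hence dₒ = f·(1 + 1/m).
dₒ = 34.1 × (1 + 1/0.29) = 34.1 × 4.44828 ≈ 151.686 mm.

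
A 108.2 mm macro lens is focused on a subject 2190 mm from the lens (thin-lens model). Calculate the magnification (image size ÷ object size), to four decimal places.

Thin lens: 1/f = 1/dₒ + 1/dᵢ → 1/dᵢ = 1/108.2 − 1/2190 = 0.0087855 mm⁻¹, so dᵢ ≈ 113.8236 mm.
Magnification m = dᵢ/dₒ = 113.8236/2190 ≈ 0.05197.

0.0520×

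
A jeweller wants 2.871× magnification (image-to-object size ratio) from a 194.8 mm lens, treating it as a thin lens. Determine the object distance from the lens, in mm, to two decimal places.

With m = dᵢ/dₒ and 1/f = 1/dₒ + 1/dᵢ, substituting dᵢ = m·dₒ gives 1/f = (1 + 1/m)/dₒ, hence dₒ = f·(1 + 1/m).
dₒ = 194.8 × (1 + 1/2.871) = 194.8 × 1.34831 ≈ 262.651 mm.

262.65 mm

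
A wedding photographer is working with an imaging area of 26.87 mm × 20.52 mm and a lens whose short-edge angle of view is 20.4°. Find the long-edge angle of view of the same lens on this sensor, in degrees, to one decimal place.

26.5°

From the short-edge AOV: f = 20.52 / (2·tan(10.2°)) = 20.52 / 0.35986 ≈ 57.0227 mm.
Long-edge AOV = 2·arctan(26.87 / (2 × 57.0227)) = 2·arctan(0.23561) ≈ 26.5151°.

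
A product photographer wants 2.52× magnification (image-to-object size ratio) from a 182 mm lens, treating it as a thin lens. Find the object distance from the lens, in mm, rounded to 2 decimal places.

With m = dᵢ/dₒ and 1/f = 1/dₒ + 1/dᵢ, substituting dᵢ = m·dₒ gives 1/f = (1 + 1/m)/dₒ, hence dₒ = f·(1 + 1/m).
dₒ = 182 × (1 + 1/2.52) = 182 × 1.39683 ≈ 254.222 mm.

254.22 mm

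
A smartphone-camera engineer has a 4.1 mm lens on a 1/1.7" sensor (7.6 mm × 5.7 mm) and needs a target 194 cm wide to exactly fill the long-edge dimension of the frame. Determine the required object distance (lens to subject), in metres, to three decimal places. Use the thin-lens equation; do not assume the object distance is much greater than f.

1.051 m

W: 194 cm = 1940 mm.
Magnification m = w/W = dᵢ/dₒ; combined with 1/f = 1/dₒ + 1/dᵢ this gives dₒ = f·(1 + W/w).
dₒ = 4.1 mm × (1 + 1940/7.6) = 4.1 × 256.2632 ≈ 1050.679 mm = 1.05068 m.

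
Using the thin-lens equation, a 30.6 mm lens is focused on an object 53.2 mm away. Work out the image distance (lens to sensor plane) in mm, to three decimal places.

1/dᵢ = 1/f − 1/dₒ = 1/30.6 − 1/53.2 = 0.0138827 mm⁻¹.
dᵢ = 1/0.0138827 ≈ 72.0319 mm.

72.032 mm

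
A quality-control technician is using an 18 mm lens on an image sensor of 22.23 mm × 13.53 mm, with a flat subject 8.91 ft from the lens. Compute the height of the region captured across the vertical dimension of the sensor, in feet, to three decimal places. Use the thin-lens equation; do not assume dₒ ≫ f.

dₒ: 8.91 ft × 304.8 mm/ft = 2715.77 mm.
Similar triangles through the lens centre give W/dₒ = h/dᵢ; with 1/f = 1/dₒ + 1/dᵢ this gives W = h·(dₒ − f)/f.
W = 13.53 mm × (2715.77 − 18) / 18 = 13.53 × 149.8760 ≈ 2027.822 mm = 2027.822/304.8 ft = 6.65296 ft.

6.653 ft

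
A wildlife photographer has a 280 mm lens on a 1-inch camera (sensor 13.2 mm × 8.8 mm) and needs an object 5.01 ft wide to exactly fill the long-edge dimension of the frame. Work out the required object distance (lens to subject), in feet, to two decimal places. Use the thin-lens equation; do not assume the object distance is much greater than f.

W: 5.01 ft × 304.8 mm/ft = 1527.05 mm.
Magnification m = w/W = dᵢ/dₒ; combined with 1/f = 1/dₒ + 1/dᵢ this gives dₒ = f·(1 + W/w).
dₒ = 280 mm × (1 + 1527.05/13.2) = 280 × 116.6855 ≈ 32671.926 mm = 32671.926/304.8 ft = 107.191 ft.

107.19 ft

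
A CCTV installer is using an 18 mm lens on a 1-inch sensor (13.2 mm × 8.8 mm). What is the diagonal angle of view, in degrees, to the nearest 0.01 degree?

Sensor diagonal = √(13.2² + 8.8²) = √251.6800 ≈ 15.8644 mm.
Angle of view α = 2·arctan(d/2f) with d = 15.8644 mm and f = 18 mm.
d/2f = 0.44068; arctan(0.44068) ≈ 23.7821°, so α ≈ 47.5641°.

47.56°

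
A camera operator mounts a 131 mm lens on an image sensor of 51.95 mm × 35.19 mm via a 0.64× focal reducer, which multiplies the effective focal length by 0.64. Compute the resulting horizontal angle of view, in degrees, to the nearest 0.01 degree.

34.43°

Effective focal length f = 131 × 0.64 = 83.84 mm.
α = 2·arctan(51.95 / (2 × 83.84)) = 2·arctan(0.30982) ≈ 34.4277°.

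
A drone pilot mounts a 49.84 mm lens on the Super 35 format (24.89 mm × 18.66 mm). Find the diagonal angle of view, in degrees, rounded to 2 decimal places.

34.66°

Sensor diagonal = √(24.89² + 18.66²) = √967.7077 ≈ 31.1080 mm.
Angle of view α = 2·arctan(d/2f) with d = 31.1080 mm and f = 49.84 mm.
d/2f = 0.31208; arctan(0.31208) ≈ 17.3320°, so α ≈ 34.6641°.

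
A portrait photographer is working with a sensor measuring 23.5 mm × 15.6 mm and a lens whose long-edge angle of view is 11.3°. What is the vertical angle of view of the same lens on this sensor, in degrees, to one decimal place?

7.5°

From the long-edge AOV: f = 23.5 / (2·tan(5.65°)) = 23.5 / 0.19786 ≈ 118.7685 mm.
Vertical AOV = 2·arctan(15.6 / (2 × 118.7685)) = 2·arctan(0.06567) ≈ 7.5149°.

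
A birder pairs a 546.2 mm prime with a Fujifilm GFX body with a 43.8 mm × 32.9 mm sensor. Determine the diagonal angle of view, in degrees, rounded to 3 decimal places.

5.742°

Sensor diagonal = √(43.8² + 32.9²) = √3000.8500 ≈ 54.7800 mm.
Angle of view α = 2·arctan(d/2f) with d = 54.7800 mm and f = 546.2 mm.
d/2f = 0.05015; arctan(0.05015) ≈ 2.8708°, so α ≈ 5.7416°.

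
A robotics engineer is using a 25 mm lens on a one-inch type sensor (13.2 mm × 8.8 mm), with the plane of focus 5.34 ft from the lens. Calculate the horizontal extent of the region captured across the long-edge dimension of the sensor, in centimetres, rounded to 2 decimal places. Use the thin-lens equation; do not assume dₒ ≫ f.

dₒ: 5.34 ft × 304.8 mm/ft = 1627.63 mm.
Similar triangles through the lens centre give W/dₒ = w/dᵢ; with 1/f = 1/dₒ + 1/dᵢ this gives W = w·(dₒ − f)/f.
W = 13.2 mm × (1627.63 − 25) / 25 = 13.2 × 64.1053 ≈ 846.190 mm = 84.619 cm.

84.62 cm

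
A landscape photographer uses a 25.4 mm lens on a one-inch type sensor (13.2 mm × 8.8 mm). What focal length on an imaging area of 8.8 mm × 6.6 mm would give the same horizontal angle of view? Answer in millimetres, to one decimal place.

16.9 mm

Equal angle of view means equal width/f ratio, so f₂ = f₁ · (width₂/width₁) = 25.4 × 8.8/13.2.
f₂ = 25.4 × 0.66667 ≈ 16.933 mm.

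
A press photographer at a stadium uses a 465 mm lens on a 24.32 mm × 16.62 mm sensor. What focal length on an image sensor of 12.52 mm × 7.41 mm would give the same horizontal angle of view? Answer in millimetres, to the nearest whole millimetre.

Equal angle of view means equal width/f ratio, so f₂ = f₁ · (width₂/width₁) = 465 × 12.52/24.32.
f₂ = 465 × 0.51480 ≈ 239.383 mm.

239 mm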